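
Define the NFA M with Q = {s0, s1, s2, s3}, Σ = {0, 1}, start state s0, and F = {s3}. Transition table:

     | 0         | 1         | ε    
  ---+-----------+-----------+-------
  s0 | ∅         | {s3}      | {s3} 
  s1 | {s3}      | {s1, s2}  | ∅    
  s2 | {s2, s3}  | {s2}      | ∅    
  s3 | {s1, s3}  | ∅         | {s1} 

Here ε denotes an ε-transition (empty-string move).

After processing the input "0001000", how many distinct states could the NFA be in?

3

Start: ε-closure({s0}) = {s0, s1, s3}.
Read '0': {s0, s1, s3} → {s1, s3}.
Read '0': {s1, s3} → {s1, s3}.
Read '0': {s1, s3} → {s1, s3}.
Read '1': {s1, s3} → {s1, s2}.
Read '0': {s1, s2} → {s1, s2, s3}.
Read '0': {s1, s2, s3} → {s1, s2, s3}.
Read '0': {s1, s2, s3} → {s1, s2, s3}.
That set has 3 states.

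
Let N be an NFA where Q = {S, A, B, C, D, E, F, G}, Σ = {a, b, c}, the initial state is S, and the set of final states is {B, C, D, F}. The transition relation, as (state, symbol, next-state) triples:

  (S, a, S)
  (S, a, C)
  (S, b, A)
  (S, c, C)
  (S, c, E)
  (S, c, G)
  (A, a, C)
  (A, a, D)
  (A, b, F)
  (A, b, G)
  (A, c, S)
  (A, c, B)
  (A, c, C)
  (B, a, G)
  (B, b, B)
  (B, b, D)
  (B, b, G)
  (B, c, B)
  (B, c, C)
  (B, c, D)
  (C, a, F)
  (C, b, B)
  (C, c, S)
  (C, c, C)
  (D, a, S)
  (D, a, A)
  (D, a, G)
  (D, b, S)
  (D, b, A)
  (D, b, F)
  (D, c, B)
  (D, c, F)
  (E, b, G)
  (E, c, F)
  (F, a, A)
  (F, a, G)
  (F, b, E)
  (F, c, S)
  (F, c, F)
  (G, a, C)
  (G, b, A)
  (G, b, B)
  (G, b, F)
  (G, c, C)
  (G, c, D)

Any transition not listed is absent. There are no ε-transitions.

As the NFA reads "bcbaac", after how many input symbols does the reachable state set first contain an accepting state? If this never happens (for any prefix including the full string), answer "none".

Start in {S}.
Read 'b': {S} → {A}.
Read 'c': {A} → {S, B, C}.
None of the earlier sets intersect F, but {S, B, C} does.

2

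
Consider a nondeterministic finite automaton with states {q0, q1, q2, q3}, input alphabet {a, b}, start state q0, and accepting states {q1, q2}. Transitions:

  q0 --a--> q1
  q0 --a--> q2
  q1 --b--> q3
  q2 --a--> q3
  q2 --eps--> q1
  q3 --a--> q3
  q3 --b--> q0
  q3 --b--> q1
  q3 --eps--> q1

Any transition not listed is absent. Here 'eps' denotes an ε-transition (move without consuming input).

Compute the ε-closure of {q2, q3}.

{q1, q2, q3}

Begin with {q2, q3}.
ε-move q3 → q1; add q1.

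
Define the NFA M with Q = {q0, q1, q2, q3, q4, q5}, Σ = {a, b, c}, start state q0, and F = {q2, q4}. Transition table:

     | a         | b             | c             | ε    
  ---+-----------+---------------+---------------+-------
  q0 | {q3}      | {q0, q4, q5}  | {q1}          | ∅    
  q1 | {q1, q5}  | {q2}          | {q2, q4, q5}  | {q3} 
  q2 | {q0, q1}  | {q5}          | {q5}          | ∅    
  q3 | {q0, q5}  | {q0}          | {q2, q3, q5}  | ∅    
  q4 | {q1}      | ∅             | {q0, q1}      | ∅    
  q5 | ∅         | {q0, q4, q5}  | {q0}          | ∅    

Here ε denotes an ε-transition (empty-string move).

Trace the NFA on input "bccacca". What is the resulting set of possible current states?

{q0, q1, q3, q5}

Start in {q0}.
Read 'b': q0→{q0, q4, q5}; now {q0, q4, q5}.
Read 'c': q0→{q1}, q4→{q0, q1}, q5→{q0}; union {q0, q1}; ε-closure = {q0, q1, q3}.
Read 'c': q0→{q1}, q1→{q2, q4, q5}, q3→{q2, q3, q5}; now {q1, q2, q3, q4, q5}.
Read 'a': q1→{q1, q5}, q2→{q0, q1}, q3→{q0, q5}, q4→{q1}, q5→∅; union {q0, q1, q5}; ε-closure = {q0, q1, q3, q5}.
Read 'c': q0→{q1}, q1→{q2, q4, q5}, q3→{q2, q3, q5}, q5→{q0}; now {q0, q1, q2, q3, q4, q5}.
Read 'c': q0→{q1}, q1→{q2, q4, q5}, q2→{q5}, q3→{q2, q3, q5}, q4→{q0, q1}, q5→{q0}; now {q0, q1, q2, q3, q4, q5}.
Read 'a': q0→{q3}, q1→{q1, q5}, q2→{q0, q1}, q3→{q0, q5}, q4→{q1}, q5→∅; now {q0, q1, q3, q5}.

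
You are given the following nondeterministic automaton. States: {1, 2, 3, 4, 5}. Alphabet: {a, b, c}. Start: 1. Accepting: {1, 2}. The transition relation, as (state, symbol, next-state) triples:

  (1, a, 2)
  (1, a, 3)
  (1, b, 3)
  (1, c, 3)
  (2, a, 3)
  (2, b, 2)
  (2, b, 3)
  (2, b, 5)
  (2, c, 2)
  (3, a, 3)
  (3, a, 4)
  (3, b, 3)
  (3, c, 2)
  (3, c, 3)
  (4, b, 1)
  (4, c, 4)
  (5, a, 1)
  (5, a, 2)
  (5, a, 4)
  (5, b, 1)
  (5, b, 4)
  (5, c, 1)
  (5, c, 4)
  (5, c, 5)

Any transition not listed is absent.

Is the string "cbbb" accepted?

No

Start in {1}.
Read 'c': {1} → {3}.
Read 'b': {3} → {3}.
Read 'b': {3} → {3}.
Read 'b': {3} → {3}.
The final set {3} contains no accepting state.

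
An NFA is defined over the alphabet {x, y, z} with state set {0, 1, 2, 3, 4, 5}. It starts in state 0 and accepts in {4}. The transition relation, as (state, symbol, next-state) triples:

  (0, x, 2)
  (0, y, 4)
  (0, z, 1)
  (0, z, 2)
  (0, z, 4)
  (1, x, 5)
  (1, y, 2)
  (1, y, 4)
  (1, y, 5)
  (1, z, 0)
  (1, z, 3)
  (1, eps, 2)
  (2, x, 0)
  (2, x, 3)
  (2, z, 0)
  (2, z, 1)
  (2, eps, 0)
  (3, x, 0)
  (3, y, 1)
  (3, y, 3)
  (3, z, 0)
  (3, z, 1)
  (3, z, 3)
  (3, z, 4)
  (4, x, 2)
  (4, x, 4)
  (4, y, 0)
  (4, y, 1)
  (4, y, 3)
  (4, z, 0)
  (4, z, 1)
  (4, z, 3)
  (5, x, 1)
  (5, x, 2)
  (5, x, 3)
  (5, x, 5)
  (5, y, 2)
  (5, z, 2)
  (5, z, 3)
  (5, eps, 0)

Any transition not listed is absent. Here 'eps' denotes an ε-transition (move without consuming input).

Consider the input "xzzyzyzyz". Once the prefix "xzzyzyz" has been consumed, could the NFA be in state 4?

Start in {0}.
Read 'x': {0} → {0, 2}.
Read 'z': {0, 2} → {0, 1, 2, 4}.
Read 'z': {0, 1, 2, 4} → {0, 1, 2, 3, 4}.
Read 'y': {0, 1, 2, 3, 4} → {0, 1, 2, 3, 4, 5}.
Read 'z': {0, 1, 2, 3, 4, 5} → {0, 1, 2, 3, 4}.
Read 'y': {0, 1, 2, 3, 4} → {0, 1, 2, 3, 4, 5}.
Read 'z': {0, 1, 2, 3, 4, 5} → {0, 1, 2, 3, 4}.
State 4 is in {0, 1, 2, 3, 4}.

Yes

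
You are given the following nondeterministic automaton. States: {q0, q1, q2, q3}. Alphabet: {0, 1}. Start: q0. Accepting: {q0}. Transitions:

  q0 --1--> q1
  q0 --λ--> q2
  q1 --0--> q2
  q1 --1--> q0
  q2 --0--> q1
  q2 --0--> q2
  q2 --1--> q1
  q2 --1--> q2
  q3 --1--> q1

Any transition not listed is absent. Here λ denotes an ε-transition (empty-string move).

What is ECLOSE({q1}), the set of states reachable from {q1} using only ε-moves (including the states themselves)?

{q1}

Begin with {q1}.
No ε-moves leave this set, so the closure equals the set itself.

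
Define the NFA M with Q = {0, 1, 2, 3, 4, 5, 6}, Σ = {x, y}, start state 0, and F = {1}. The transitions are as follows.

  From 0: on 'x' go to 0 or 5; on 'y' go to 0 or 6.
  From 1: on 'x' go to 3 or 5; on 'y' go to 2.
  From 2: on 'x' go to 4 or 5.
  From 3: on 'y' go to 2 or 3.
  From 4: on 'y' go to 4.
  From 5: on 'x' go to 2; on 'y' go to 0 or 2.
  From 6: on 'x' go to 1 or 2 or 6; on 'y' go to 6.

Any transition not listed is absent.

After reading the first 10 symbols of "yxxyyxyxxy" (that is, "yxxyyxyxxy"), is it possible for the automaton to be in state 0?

Yes

Start in {0}.
Read 'y': 0→{0, 6}; now {0, 6}.
Read 'x': 0→{0, 5}, 6→{1, 2, 6}; now {0, 1, 2, 5, 6}.
Read 'x': 0→{0, 5}, 1→{3, 5}, 2→{4, 5}, 5→{2}, 6→{1, 2, 6}; now {0, 1, 2, 3, 4, 5, 6}.
Read 'y': 0→{0, 6}, 1→{2}, 2→∅, 3→{2, 3}, 4→{4}, 5→{0, 2}, 6→{6}; now {0, 2, 3, 4, 6}.
Read 'y': 0→{0, 6}, 2→∅, 3→{2, 3}, 4→{4}, 6→{6}; now {0, 2, 3, 4, 6}.
Read 'x': 0→{0, 5}, 2→{4, 5}, 3→∅, 4→∅, 6→{1, 2, 6}; now {0, 1, 2, 4, 5, 6}.
Read 'y': 0→{0, 6}, 1→{2}, 2→∅, 4→{4}, 5→{0, 2}, 6→{6}; now {0, 2, 4, 6}.
Read 'x': 0→{0, 5}, 2→{4, 5}, 4→∅, 6→{1, 2, 6}; now {0, 1, 2, 4, 5, 6}.
Read 'x': 0→{0, 5}, 1→{3, 5}, 2→{4, 5}, 4→∅, 5→{2}, 6→{1, 2, 6}; now {0, 1, 2, 3, 4, 5, 6}.
Read 'y': 0→{0, 6}, 1→{2}, 2→∅, 3→{2, 3}, 4→{4}, 5→{0, 2}, 6→{6}; now {0, 2, 3, 4, 6}.
State 0 is in {0, 2, 3, 4, 6}.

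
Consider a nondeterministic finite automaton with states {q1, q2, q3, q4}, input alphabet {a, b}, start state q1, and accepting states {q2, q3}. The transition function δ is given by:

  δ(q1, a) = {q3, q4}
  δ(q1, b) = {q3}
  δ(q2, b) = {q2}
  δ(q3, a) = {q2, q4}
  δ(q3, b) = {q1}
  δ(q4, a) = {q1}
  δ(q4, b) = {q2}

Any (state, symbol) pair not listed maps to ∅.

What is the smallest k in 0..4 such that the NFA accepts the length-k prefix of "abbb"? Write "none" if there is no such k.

1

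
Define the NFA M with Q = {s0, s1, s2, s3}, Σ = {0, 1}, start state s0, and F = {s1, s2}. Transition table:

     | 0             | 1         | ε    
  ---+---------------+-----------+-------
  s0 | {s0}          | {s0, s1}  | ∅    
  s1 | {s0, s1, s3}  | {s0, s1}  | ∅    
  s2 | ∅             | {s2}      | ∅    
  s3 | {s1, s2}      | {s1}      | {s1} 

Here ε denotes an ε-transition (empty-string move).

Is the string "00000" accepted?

No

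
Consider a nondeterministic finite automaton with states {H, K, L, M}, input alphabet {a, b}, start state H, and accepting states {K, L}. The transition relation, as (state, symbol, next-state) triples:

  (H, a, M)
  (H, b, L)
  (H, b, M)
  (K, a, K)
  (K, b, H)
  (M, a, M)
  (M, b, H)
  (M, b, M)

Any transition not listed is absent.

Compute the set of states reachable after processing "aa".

{M}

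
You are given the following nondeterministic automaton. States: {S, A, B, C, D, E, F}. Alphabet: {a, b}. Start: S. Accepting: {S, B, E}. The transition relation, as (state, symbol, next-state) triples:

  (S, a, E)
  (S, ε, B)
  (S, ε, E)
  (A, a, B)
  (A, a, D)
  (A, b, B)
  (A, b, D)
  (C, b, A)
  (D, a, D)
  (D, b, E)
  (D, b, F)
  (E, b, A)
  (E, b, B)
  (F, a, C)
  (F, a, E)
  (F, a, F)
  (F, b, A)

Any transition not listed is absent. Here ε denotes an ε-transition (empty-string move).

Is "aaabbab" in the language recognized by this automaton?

Start: ε-closure({S}) = {S, B, E}.
Read 'a': S→{E}, B→∅, E→∅; now {E}.
Read 'a': E→∅; now ∅.
The set is empty and remains empty for the remaining 5 symbols.
The final set ∅ contains no accepting state.

No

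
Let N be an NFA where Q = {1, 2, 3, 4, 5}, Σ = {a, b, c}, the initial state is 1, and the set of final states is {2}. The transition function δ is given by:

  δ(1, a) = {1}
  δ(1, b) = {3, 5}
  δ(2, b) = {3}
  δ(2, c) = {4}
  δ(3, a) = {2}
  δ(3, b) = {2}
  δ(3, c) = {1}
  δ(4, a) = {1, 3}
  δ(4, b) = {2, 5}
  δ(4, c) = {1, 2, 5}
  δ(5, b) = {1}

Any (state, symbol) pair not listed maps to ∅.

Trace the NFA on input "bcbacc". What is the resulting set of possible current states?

{1, 2, 5}

Start in {1}.
Read 'b': 1→{3, 5}; now {3, 5}.
Read 'c': 3→{1}, 5→∅; now {1}.
Read 'b': 1→{3, 5}; now {3, 5}.
Read 'a': 3→{2}, 5→∅; now {2}.
Read 'c': 2→{4}; now {4}.
Read 'c': 4→{1, 2, 5}; now {1, 2, 5}.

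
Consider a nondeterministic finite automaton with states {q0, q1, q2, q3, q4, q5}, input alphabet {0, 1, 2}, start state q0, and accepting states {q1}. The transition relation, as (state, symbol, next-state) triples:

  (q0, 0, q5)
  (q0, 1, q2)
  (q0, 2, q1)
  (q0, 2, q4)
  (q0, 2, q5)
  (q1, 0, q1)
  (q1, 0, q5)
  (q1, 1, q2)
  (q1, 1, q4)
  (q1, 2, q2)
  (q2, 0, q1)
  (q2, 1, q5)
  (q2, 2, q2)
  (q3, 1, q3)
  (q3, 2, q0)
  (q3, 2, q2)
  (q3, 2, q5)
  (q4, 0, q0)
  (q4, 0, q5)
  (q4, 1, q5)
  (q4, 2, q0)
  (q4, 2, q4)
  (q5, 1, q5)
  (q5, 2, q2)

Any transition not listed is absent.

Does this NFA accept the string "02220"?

Yes

Start in {q0}.
Read '0': {q0} → {q5}.
Read '2': {q5} → {q2}.
Read '2': {q2} → {q2}.
Read '2': {q2} → {q2}.
Read '0': {q2} → {q1}.
The final set {q1} contains the accepting state q1.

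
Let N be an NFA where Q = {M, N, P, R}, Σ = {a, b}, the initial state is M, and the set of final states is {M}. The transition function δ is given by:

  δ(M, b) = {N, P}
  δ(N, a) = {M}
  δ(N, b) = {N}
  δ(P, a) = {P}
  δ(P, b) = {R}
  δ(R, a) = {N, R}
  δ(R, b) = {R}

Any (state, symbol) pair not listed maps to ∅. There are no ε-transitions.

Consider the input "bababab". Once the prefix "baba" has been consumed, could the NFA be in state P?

Yes

Start in {M}.
Read 'b': {M} → {N, P}.
Read 'a': {N, P} → {M, P}.
Read 'b': {M, P} → {N, P, R}.
Read 'a': {N, P, R} → {M, N, P, R}.
State P is in {M, N, P, R}.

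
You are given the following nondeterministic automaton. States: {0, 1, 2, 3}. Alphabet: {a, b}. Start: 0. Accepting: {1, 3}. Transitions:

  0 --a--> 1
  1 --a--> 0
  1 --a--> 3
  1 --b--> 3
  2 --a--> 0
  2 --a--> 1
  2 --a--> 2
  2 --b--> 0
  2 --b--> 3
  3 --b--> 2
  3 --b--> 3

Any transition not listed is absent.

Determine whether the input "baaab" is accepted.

Start in {0}.
Read 'b': 0→∅; now ∅.
The set is empty and remains empty for the remaining 4 symbols.
The final set ∅ contains no accepting state.

No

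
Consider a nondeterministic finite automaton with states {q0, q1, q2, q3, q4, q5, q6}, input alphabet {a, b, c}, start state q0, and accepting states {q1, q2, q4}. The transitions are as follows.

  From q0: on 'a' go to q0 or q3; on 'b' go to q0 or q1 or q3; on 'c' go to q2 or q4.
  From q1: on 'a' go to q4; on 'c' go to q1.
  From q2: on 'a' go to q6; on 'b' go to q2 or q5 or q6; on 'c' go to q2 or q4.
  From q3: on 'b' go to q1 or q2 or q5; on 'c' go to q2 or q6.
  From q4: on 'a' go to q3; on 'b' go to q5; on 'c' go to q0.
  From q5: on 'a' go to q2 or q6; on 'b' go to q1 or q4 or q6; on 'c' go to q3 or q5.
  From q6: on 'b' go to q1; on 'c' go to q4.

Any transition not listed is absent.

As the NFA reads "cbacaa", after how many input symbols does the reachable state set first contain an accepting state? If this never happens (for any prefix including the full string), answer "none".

Start in {q0}.
Read 'c': {q0} → {q2, q4}.
None of the earlier sets intersect F, but {q2, q4} does.

1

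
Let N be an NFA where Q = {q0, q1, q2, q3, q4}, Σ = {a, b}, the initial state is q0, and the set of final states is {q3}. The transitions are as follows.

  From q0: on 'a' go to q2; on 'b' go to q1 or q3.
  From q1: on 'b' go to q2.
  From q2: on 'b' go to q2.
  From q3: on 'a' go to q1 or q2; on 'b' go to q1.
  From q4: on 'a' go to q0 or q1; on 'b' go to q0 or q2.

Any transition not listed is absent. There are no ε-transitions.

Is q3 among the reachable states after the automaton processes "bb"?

No

Start in {q0}.
Read 'b': q0→{q1, q3}; now {q1, q3}.
Read 'b': q1→{q2}, q3→{q1}; now {q1, q2}.
State q3 is not in {q1, q2}.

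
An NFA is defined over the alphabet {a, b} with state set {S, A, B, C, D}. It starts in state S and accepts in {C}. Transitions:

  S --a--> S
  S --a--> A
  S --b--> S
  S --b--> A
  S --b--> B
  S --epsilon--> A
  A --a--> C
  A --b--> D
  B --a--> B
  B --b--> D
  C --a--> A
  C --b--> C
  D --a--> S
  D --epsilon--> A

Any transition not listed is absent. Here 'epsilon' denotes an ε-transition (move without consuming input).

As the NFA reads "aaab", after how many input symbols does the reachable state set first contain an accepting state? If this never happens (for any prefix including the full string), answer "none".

1

Start: ε-closure({S}) = {S, A}.
Read 'a': S→{S, A}, A→{C}; now {S, A, C}.
None of the earlier sets intersect F, but {S, A, C} does.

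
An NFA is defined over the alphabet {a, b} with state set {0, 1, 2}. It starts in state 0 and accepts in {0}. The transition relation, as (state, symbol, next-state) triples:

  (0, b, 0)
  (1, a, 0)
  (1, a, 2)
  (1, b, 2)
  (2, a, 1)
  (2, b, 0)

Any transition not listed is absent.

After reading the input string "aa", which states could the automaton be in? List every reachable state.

∅

Start in {0}.
Read 'a': {0} → ∅.
The set is empty and remains empty for the remaining 1 symbol.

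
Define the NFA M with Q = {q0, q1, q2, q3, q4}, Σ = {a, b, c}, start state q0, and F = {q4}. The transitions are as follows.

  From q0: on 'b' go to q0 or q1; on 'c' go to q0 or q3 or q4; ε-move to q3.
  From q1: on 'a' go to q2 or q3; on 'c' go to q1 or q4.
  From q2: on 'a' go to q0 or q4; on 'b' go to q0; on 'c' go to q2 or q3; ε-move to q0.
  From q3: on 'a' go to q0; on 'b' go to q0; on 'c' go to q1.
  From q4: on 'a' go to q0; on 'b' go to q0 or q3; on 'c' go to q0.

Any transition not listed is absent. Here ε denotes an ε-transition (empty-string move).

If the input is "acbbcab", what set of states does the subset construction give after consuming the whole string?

{q0, q1, q3}

Start: ε-closure({q0}) = {q0, q3}.
Read 'a': {q0, q3} → {q0, q3}.
Read 'c': {q0, q3} → {q0, q1, q3, q4}.
Read 'b': {q0, q1, q3, q4} → {q0, q1, q3}.
Read 'b': {q0, q1, q3} → {q0, q1, q3}.
Read 'c': {q0, q1, q3} → {q0, q1, q3, q4}.
Read 'a': {q0, q1, q3, q4} → {q0, q2, q3}.
Read 'b': {q0, q2, q3} → {q0, q1, q3}.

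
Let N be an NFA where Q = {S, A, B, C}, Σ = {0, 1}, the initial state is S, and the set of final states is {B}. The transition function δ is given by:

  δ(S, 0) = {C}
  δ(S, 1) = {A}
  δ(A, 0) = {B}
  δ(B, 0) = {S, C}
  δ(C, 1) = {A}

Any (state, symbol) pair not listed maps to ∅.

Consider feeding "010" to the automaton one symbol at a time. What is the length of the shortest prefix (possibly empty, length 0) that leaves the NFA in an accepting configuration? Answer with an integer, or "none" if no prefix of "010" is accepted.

Start in {S}.
Read '0': S→{C}; now {C}.
Read '1': C→{A}; now {A}.
Read '0': A→{B}; now {B}.
None of the earlier sets intersect F, but {B} does.

3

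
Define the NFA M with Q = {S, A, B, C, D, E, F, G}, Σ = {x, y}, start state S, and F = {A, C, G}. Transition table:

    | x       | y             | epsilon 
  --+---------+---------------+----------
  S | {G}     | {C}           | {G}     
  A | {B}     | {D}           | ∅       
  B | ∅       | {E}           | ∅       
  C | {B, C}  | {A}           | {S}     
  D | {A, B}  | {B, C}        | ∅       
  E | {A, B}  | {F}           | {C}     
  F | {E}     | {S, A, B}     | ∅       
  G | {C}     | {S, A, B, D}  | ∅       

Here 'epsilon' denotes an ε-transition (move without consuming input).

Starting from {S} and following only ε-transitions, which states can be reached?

Begin with {S}.
ε-move S → G; add G.

{S, G}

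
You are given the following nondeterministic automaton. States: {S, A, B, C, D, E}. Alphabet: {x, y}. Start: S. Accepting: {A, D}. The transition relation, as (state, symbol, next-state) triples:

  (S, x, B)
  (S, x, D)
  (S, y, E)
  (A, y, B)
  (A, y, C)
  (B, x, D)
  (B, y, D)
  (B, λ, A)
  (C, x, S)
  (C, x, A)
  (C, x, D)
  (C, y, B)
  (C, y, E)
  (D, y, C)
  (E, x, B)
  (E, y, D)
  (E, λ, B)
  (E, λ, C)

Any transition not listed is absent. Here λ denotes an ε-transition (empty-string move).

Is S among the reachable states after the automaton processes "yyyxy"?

No

Start in {S}.
Read 'y': S→{E}; union {E}; ε-closure = {A, B, C, E}.
Read 'y': A→{B, C}, B→{D}, C→{B, E}, E→{D}; union {B, C, D, E}; ε-closure = {A, B, C, D, E}.
Read 'y': A→{B, C}, B→{D}, C→{B, E}, D→{C}, E→{D}; union {B, C, D, E}; ε-closure = {A, B, C, D, E}.
Read 'x': A→∅, B→{D}, C→{S, A, D}, D→∅, E→{B}; now {S, A, B, D}.
Read 'y': S→{E}, A→{B, C}, B→{D}, D→{C}; union {B, C, D, E}; ε-closure = {A, B, C, D, E}.
State S is not in {A, B, C, D, E}.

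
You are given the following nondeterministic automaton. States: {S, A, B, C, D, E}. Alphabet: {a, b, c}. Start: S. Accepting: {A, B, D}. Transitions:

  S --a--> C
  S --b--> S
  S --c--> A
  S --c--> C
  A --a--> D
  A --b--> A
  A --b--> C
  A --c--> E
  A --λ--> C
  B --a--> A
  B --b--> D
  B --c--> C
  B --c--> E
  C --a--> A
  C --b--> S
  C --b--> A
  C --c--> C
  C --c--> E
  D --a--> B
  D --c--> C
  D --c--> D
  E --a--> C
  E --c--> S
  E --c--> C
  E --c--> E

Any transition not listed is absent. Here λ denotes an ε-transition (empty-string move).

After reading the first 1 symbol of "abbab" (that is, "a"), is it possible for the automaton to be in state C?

Yes

Start in {S}.
Read 'a': S→{C}; now {C}.
State C is in {C}.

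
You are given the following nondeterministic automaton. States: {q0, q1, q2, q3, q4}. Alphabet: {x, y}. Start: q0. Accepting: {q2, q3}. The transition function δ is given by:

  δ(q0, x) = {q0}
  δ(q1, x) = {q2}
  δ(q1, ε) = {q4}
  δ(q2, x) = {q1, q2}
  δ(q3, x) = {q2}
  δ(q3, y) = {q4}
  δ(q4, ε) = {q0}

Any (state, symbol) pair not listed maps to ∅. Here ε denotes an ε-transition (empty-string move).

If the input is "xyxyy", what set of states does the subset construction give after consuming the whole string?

∅

Start in {q0}.
Read 'x': q0→{q0}; now {q0}.
Read 'y': q0→∅; now ∅.
The set is empty and remains empty for the remaining 3 symbols.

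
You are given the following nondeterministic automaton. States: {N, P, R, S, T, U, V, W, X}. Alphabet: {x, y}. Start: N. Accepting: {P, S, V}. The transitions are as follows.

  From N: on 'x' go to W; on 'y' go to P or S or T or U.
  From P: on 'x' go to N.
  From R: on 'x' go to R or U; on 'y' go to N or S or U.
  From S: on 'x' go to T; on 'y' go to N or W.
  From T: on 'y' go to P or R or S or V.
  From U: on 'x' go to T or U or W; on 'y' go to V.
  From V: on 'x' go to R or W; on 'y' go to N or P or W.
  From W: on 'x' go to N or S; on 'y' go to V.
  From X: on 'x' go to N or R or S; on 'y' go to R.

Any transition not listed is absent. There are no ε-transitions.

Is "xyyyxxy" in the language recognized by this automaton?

Yes

Start in {N}.
Read 'x': {N} → {W}.
Read 'y': {W} → {V}.
Read 'y': {V} → {N, P, W}.
Read 'y': {N, P, W} → {P, S, T, U, V}.
Read 'x': {P, S, T, U, V} → {N, R, T, U, W}.
Read 'x': {N, R, T, U, W} → {N, R, S, T, U, W}.
Read 'y': {N, R, S, T, U, W} → {N, P, R, S, T, U, V, W}.
The final set {N, P, R, S, T, U, V, W} contains the accepting states P, S, V.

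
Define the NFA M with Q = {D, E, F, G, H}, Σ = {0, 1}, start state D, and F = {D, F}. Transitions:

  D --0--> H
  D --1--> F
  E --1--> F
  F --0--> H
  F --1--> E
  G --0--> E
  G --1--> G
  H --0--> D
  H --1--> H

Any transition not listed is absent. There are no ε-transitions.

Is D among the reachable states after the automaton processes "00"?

Start in {D}.
Read '0': {D} → {H}.
Read '0': {H} → {D}.
State D is in {D}.

Yes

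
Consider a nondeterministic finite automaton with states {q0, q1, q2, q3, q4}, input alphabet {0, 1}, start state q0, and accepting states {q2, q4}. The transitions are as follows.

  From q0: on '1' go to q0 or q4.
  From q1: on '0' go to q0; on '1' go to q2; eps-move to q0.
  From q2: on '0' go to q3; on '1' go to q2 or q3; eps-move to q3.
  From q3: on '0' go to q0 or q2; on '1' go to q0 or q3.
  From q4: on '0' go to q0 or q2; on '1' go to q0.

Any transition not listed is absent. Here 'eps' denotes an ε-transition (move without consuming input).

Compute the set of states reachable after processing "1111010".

{q0, q2, q3}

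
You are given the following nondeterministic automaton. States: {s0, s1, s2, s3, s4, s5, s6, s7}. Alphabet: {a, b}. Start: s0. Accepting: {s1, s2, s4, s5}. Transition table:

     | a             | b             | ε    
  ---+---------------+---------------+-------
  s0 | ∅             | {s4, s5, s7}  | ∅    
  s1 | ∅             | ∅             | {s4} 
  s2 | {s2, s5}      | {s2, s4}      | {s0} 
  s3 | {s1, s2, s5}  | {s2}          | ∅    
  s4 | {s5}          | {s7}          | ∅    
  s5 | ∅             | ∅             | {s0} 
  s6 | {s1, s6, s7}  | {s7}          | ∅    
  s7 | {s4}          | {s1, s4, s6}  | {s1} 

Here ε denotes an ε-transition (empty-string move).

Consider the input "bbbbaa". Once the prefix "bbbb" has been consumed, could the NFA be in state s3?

No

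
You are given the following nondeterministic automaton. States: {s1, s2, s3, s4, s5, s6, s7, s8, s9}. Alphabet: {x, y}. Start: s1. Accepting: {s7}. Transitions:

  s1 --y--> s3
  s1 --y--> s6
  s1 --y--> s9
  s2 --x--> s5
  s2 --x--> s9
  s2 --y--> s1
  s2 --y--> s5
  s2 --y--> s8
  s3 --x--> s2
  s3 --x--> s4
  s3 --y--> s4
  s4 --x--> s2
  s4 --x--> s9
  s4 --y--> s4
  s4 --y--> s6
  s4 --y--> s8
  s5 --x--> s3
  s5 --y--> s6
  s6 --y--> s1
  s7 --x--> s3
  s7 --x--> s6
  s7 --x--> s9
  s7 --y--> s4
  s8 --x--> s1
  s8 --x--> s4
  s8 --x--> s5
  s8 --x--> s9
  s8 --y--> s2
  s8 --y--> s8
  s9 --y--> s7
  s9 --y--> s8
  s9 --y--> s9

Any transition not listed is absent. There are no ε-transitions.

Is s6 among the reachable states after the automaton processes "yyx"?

Yes

Start in {s1}.
Read 'y': {s1} → {s3, s6, s9}.
Read 'y': {s3, s6, s9} → {s1, s4, s7, s8, s9}.
Read 'x': {s1, s4, s7, s8, s9} → {s1, s2, s3, s4, s5, s6, s9}.
State s6 is in {s1, s2, s3, s4, s5, s6, s9}.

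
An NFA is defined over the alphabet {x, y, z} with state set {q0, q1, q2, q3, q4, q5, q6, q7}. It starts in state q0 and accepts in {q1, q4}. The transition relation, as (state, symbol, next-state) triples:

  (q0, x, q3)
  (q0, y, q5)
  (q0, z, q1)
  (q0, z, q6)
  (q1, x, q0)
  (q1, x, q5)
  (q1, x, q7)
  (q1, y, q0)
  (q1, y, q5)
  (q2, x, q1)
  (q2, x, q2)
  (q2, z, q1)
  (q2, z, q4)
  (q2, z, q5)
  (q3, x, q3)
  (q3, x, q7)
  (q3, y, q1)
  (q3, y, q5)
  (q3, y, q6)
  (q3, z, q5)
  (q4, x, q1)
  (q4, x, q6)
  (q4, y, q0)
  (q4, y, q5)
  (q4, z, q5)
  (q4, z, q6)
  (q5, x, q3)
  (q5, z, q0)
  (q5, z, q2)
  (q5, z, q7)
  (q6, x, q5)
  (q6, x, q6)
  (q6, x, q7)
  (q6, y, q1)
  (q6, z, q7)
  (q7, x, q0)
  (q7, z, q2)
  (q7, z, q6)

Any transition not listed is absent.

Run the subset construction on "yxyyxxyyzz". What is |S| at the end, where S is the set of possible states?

6

Start in {q0}.
Read 'y': q0→{q5}; now {q5}.
Read 'x': q5→{q3}; now {q3}.
Read 'y': q3→{q1, q5, q6}; now {q1, q5, q6}.
Read 'y': q1→{q0, q5}, q5→∅, q6→{q1}; now {q0, q1, q5}.
Read 'x': q0→{q3}, q1→{q0, q5, q7}, q5→{q3}; now {q0, q3, q5, q7}.
Read 'x': q0→{q3}, q3→{q3, q7}, q5→{q3}, q7→{q0}; now {q0, q3, q7}.
Read 'y': q0→{q5}, q3→{q1, q5, q6}, q7→∅; now {q1, q5, q6}.
Read 'y': q1→{q0, q5}, q5→∅, q6→{q1}; now {q0, q1, q5}.
Read 'z': q0→{q1, q6}, q1→∅, q5→{q0, q2, q7}; now {q0, q1, q2, q6, q7}.
Read 'z': q0→{q1, q6}, q1→∅, q2→{q1, q4, q5}, q6→{q7}, q7→{q2, q6}; now {q1, q2, q4, q5, q6, q7}.
That set has 6 states.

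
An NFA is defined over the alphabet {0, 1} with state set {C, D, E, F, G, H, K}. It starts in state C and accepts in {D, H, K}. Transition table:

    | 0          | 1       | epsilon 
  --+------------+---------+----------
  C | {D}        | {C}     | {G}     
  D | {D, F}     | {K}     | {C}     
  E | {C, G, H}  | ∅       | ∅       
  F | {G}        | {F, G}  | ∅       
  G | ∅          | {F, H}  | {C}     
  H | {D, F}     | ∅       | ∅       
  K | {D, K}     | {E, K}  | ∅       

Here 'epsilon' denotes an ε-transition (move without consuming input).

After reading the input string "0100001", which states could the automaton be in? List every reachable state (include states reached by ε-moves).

{C, E, F, G, H, K}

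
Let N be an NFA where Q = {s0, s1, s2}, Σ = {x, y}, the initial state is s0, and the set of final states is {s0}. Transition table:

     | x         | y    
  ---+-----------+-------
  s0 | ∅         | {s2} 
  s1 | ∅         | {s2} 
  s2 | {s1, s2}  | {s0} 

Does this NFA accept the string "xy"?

Start in {s0}.
Read 'x': s0→∅; now ∅.
The set is empty and remains empty for the remaining 1 symbol.
The final set ∅ contains no accepting state.

No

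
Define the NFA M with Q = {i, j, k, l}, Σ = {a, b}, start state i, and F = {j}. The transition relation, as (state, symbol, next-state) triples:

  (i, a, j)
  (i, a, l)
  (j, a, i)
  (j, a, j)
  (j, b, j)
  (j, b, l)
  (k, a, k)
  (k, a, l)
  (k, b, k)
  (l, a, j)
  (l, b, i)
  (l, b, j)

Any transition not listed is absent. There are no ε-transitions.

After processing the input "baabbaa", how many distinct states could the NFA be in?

0

Start in {i}.
Read 'b': i→∅; now ∅.
The set is empty and remains empty for the remaining 6 symbols.
That set has 0 states.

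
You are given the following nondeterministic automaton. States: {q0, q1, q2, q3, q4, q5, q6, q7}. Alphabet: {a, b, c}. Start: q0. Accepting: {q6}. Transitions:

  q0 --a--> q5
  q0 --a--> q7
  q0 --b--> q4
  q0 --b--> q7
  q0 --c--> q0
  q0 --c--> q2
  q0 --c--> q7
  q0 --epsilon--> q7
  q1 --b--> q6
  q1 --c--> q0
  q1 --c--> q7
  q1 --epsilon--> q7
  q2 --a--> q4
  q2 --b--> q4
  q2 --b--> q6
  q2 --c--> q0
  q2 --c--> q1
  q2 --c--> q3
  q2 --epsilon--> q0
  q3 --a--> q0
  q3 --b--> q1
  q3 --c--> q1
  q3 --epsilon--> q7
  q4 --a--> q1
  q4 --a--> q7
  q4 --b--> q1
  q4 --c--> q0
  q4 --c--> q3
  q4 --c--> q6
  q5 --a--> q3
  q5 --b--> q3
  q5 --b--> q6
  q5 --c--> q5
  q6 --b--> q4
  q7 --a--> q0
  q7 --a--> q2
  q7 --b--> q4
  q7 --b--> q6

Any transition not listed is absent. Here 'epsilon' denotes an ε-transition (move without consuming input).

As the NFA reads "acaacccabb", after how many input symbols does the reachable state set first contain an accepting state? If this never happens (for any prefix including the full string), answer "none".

5

Start: ε-closure({q0}) = {q0, q7}.
Read 'a': {q0, q7} → {q0, q2, q5, q7}.
Read 'c': {q0, q2, q5, q7} → {q0, q1, q2, q3, q5, q7}.
Read 'a': {q0, q1, q2, q3, q5, q7} → {q0, q2, q3, q4, q5, q7}.
Read 'a': {q0, q2, q3, q4, q5, q7} → {q0, q1, q2, q3, q4, q5, q7}.
Read 'c': {q0, q1, q2, q3, q4, q5, q7} → {q0, q1, q2, q3, q5, q6, q7}.
None of the earlier sets intersect F, but {q0, q1, q2, q3, q5, q6, q7} does.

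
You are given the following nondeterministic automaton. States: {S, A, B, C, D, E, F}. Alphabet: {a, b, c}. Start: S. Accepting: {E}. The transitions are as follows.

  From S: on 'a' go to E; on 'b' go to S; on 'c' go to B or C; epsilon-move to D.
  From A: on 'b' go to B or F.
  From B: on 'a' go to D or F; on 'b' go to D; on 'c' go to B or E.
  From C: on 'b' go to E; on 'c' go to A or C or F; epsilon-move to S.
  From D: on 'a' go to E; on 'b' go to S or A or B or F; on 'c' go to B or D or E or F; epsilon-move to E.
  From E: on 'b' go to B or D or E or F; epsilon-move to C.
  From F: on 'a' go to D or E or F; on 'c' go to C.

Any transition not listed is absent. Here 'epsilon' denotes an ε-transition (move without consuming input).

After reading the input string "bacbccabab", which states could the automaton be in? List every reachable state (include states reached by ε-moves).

{S, A, B, C, D, E, F}

Start: ε-closure({S}) = {S, C, D, E}.
Read 'b': S→{S}, C→{E}, D→{S, A, B, F}, E→{B, D, E, F}; union {S, A, B, D, E, F}; ε-closure = {S, A, B, C, D, E, F}.
Read 'a': S→{E}, A→∅, B→{D, F}, C→∅, D→{E}, E→∅, F→{D, E, F}; union {D, E, F}; ε-closure = {S, C, D, E, F}.
Read 'c': S→{B, C}, C→{A, C, F}, D→{B, D, E, F}, E→∅, F→{C}; union {A, B, C, D, E, F}; ε-closure = {S, A, B, C, D, E, F}.
Read 'b': S→{S}, A→{B, F}, B→{D}, C→{E}, D→{S, A, B, F}, E→{B, D, E, F}, F→∅; union {S, A, B, D, E, F}; ε-closure = {S, A, B, C, D, E, F}.
Read 'c': S→{B, C}, A→∅, B→{B, E}, C→{A, C, F}, D→{B, D, E, F}, E→∅, F→{C}; union {A, B, C, D, E, F}; ε-closure = {S, A, B, C, D, E, F}.
Read 'c': S→{B, C}, A→∅, B→{B, E}, C→{A, C, F}, D→{B, D, E, F}, E→∅, F→{C}; union {A, B, C, D, E, F}; ε-closure = {S, A, B, C, D, E, F}.
Read 'a': S→{E}, A→∅, B→{D, F}, C→∅, D→{E}, E→∅, F→{D, E, F}; union {D, E, F}; ε-closure = {S, C, D, E, F}.
Read 'b': S→{S}, C→{E}, D→{S, A, B, F}, E→{B, D, E, F}, F→∅; union {S, A, B, D, E, F}; ε-closure = {S, A, B, C, D, E, F}.
Read 'a': S→{E}, A→∅, B→{D, F}, C→∅, D→{E}, E→∅, F→{D, E, F}; union {D, E, F}; ε-closure = {S, C, D, E, F}.
Read 'b': S→{S}, C→{E}, D→{S, A, B, F}, E→{B, D, E, F}, F→∅; union {S, A, B, D, E, F}; ε-closure = {S, A, B, C, D, E, F}.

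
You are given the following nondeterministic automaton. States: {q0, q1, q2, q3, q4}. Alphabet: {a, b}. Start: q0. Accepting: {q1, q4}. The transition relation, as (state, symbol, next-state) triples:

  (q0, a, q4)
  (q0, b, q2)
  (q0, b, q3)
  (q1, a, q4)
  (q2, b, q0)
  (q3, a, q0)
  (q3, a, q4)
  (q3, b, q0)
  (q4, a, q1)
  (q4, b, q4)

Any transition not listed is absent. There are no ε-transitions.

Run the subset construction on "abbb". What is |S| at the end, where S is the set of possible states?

1

Start in {q0}.
Read 'a': q0→{q4}; now {q4}.
Read 'b': q4→{q4}; now {q4}.
Read 'b': q4→{q4}; now {q4}.
Read 'b': q4→{q4}; now {q4}.
That set has 1 state.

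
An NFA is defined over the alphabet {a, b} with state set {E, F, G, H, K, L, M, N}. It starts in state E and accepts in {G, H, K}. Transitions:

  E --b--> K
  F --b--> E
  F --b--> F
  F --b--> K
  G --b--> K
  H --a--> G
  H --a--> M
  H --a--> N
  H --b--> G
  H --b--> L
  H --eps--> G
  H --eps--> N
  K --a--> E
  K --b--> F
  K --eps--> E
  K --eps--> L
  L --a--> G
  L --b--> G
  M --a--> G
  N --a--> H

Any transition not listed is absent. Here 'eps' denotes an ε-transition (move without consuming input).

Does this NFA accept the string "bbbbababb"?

Yes

Start in {E}.
Read 'b': E→{K}; union {K}; ε-closure = {E, K, L}.
Read 'b': E→{K}, K→{F}, L→{G}; union {F, G, K}; ε-closure = {E, F, G, K, L}.
Read 'b': E→{K}, F→{E, F, K}, G→{K}, K→{F}, L→{G}; union {E, F, G, K}; ε-closure = {E, F, G, K, L}.
Read 'b': E→{K}, F→{E, F, K}, G→{K}, K→{F}, L→{G}; union {E, F, G, K}; ε-closure = {E, F, G, K, L}.
Read 'a': E→∅, F→∅, G→∅, K→{E}, L→{G}; now {E, G}.
Read 'b': E→{K}, G→{K}; union {K}; ε-closure = {E, K, L}.
Read 'a': E→∅, K→{E}, L→{G}; now {E, G}.
Read 'b': E→{K}, G→{K}; union {K}; ε-closure = {E, K, L}.
Read 'b': E→{K}, K→{F}, L→{G}; union {F, G, K}; ε-closure = {E, F, G, K, L}.
The final set {E, F, G, K, L} contains the accepting states G, K.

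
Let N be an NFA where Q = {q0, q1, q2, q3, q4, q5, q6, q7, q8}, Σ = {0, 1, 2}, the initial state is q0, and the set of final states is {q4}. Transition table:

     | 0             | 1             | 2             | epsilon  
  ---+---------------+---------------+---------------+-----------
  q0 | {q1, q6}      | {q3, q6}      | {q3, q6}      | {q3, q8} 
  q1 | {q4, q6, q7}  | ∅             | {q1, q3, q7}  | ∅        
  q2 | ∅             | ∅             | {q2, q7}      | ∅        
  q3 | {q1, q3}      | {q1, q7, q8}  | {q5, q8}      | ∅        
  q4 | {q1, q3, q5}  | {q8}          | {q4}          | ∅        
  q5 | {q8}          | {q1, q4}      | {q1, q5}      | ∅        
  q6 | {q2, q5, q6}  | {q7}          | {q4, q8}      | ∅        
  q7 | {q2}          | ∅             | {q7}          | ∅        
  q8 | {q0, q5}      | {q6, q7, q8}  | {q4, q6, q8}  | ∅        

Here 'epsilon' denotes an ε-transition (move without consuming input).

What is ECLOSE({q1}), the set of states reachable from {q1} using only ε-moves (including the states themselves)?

{q1}

Begin with {q1}.
No ε-moves leave this set, so the closure equals the set itself.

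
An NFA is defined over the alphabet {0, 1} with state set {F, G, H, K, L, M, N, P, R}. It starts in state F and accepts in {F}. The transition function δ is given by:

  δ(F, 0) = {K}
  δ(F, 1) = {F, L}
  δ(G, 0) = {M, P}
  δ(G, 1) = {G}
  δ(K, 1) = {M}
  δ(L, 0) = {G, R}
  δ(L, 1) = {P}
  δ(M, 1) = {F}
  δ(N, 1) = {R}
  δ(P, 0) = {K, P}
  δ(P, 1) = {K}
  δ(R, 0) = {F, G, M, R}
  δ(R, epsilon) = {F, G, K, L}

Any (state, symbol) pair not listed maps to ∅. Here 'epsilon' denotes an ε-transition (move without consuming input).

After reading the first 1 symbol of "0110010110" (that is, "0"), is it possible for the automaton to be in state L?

No

Start in {F}.
Read '0': {F} → {K}.
State L is not in {K}.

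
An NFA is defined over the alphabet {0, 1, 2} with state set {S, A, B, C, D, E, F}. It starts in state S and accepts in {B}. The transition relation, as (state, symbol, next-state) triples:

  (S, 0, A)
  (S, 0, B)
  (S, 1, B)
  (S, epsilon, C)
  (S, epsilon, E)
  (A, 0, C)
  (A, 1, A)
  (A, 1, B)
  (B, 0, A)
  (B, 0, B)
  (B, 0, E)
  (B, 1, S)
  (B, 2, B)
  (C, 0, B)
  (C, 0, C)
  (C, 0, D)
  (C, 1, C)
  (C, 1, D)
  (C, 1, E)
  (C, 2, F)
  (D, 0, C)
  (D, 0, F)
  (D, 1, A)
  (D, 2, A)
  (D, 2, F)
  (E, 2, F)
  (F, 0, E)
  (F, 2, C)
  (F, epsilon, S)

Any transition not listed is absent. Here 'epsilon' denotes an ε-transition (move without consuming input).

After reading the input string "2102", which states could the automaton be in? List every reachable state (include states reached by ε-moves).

{S, A, B, C, E, F}

Start: ε-closure({S}) = {S, C, E}.
Read '2': {S, C, E} → {S, C, E, F}.
Read '1': {S, C, E, F} → {B, C, D, E}.
Read '0': {B, C, D, E} → {S, A, B, C, D, E, F}.
Read '2': {S, A, B, C, D, E, F} → {S, A, B, C, E, F}.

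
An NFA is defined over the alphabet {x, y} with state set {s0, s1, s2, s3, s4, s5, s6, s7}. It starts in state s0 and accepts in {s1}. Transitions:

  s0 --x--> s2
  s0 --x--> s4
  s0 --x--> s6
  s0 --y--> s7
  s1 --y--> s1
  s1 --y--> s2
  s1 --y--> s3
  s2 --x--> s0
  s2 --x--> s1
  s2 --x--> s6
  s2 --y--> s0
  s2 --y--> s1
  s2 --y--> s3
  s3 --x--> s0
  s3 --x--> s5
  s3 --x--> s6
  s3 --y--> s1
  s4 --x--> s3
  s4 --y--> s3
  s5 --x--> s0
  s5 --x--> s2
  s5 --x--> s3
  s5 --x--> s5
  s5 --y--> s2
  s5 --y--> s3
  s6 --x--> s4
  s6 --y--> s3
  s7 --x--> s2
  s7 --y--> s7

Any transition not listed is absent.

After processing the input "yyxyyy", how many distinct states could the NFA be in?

Start in {s0}.
Read 'y': {s0} → {s7}.
Read 'y': {s7} → {s7}.
Read 'x': {s7} → {s2}.
Read 'y': {s2} → {s0, s1, s3}.
Read 'y': {s0, s1, s3} → {s1, s2, s3, s7}.
Read 'y': {s1, s2, s3, s7} → {s0, s1, s2, s3, s7}.
That set has 5 states.

5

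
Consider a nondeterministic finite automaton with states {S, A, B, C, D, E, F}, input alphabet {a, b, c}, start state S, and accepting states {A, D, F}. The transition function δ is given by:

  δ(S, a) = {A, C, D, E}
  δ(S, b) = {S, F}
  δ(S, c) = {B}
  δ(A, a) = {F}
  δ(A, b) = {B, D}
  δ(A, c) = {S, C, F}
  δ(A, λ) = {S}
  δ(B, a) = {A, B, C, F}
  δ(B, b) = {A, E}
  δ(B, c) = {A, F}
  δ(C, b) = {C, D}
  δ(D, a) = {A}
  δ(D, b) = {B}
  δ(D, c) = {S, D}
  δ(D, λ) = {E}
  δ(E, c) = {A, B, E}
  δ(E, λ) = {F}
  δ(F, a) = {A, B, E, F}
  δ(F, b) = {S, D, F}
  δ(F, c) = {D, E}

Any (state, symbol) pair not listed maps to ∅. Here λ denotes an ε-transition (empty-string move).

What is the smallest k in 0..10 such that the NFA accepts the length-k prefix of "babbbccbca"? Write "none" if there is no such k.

Start in {S}.
Read 'b': {S} → {S, F}.
None of the earlier sets intersect F, but {S, F} does.

1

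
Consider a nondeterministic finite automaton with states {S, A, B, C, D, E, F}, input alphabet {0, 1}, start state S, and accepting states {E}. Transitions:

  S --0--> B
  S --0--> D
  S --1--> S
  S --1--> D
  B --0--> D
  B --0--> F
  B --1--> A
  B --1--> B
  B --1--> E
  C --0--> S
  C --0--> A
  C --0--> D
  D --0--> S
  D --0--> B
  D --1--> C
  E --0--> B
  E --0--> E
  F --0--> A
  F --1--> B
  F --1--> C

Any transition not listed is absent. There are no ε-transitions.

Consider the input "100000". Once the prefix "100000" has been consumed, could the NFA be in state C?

Start in {S}.
Read '1': S→{S, D}; now {S, D}.
Read '0': S→{B, D}, D→{S, B}; now {S, B, D}.
Read '0': S→{B, D}, B→{D, F}, D→{S, B}; now {S, B, D, F}.
Read '0': S→{B, D}, B→{D, F}, D→{S, B}, F→{A}; now {S, A, B, D, F}.
Read '0': S→{B, D}, A→∅, B→{D, F}, D→{S, B}, F→{A}; now {S, A, B, D, F}.
Read '0': S→{B, D}, A→∅, B→{D, F}, D→{S, B}, F→{A}; now {S, A, B, D, F}.
State C is not in {S, A, B, D, F}.

No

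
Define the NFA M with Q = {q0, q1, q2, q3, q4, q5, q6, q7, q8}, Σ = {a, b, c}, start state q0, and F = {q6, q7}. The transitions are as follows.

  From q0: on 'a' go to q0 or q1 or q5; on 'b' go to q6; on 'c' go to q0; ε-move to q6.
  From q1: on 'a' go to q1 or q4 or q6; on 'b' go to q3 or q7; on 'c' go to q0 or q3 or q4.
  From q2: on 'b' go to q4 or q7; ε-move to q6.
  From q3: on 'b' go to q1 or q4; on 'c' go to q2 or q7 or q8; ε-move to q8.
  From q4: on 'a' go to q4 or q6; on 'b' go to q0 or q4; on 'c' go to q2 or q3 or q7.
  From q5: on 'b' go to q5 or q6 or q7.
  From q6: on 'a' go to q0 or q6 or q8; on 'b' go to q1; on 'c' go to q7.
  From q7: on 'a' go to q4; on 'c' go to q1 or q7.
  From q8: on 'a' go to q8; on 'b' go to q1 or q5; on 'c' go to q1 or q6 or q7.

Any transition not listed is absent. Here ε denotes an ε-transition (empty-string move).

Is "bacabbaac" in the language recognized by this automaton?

Yes

Start: ε-closure({q0}) = {q0, q6}.
Read 'b': q0→{q6}, q6→{q1}; now {q1, q6}.
Read 'a': q1→{q1, q4, q6}, q6→{q0, q6, q8}; now {q0, q1, q4, q6, q8}.
Read 'c': q0→{q0}, q1→{q0, q3, q4}, q4→{q2, q3, q7}, q6→{q7}, q8→{q1, q6, q7}; union {q0, q1, q2, q3, q4, q6, q7}; ε-closure = {q0, q1, q2, q3, q4, q6, q7, q8}.
Read 'a': q0→{q0, q1, q5}, q1→{q1, q4, q6}, q2→∅, q3→∅, q4→{q4, q6}, q6→{q0, q6, q8}, q7→{q4}, q8→{q8}; now {q0, q1, q4, q5, q6, q8}.
Read 'b': q0→{q6}, q1→{q3, q7}, q4→{q0, q4}, q5→{q5, q6, q7}, q6→{q1}, q8→{q1, q5}; union {q0, q1, q3, q4, q5, q6, q7}; ε-closure = {q0, q1, q3, q4, q5, q6, q7, q8}.
Read 'b': q0→{q6}, q1→{q3, q7}, q3→{q1, q4}, q4→{q0, q4}, q5→{q5, q6, q7}, q6→{q1}, q7→∅, q8→{q1, q5}; union {q0, q1, q3, q4, q5, q6, q7}; ε-closure = {q0, q1, q3, q4, q5, q6, q7, q8}.
Read 'a': q0→{q0, q1, q5}, q1→{q1, q4, q6}, q3→∅, q4→{q4, q6}, q5→∅, q6→{q0, q6, q8}, q7→{q4}, q8→{q8}; now {q0, q1, q4, q5, q6, q8}.
Read 'a': q0→{q0, q1, q5}, q1→{q1, q4, q6}, q4→{q4, q6}, q5→∅, q6→{q0, q6, q8}, q8→{q8}; now {q0, q1, q4, q5, q6, q8}.
Read 'c': q0→{q0}, q1→{q0, q3, q4}, q4→{q2, q3, q7}, q5→∅, q6→{q7}, q8→{q1, q6, q7}; union {q0, q1, q2, q3, q4, q6, q7}; ε-closure = {q0, q1, q2, q3, q4, q6, q7, q8}.
The final set {q0, q1, q2, q3, q4, q6, q7, q8} contains the accepting states q6, q7.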